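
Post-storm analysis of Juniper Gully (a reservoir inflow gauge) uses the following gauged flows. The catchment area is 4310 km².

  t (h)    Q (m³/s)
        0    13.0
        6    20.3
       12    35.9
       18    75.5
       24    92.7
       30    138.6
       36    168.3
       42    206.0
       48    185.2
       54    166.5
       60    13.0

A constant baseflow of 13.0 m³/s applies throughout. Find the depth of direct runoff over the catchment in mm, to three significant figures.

Direct runoff: 0.0, 7.3, 22.9, 62.5, 79.7, 125.6, 155.3, 193.0, 172.2, 153.5, 0.0 m³/s; ΣQ_DR = 972.0 m³/s.
V = ΣQ_DR · Δt = 972.0 × 21600 s = 2.100 × 10^7 m³.
Over A = 4310 km², depth = V / A = 4.87 mm.

d ≈ 4.87 mm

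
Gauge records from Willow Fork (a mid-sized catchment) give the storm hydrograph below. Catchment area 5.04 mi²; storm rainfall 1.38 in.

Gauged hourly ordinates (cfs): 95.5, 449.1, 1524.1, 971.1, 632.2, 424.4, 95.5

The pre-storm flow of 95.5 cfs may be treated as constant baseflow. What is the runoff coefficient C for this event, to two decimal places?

C ≈ 0.78

ΣQ_DR = 3523 cfs; V = ΣQ_DR·Δt = 1.268 × 10^7 ft³.
Runoff depth d = V / A = 1.083 in.
C = d / P = 1.083 / 1.38 = 0.78.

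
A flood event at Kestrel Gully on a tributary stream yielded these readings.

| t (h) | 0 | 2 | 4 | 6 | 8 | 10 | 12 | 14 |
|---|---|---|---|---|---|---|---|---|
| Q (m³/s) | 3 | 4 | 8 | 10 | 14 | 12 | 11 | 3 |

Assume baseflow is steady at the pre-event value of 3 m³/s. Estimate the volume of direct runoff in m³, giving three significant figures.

V ≈ 2.95 × 10^5 m³

Direct-runoff ordinates (Q − Q_b): 0.0, 1.0, 5.0, 7.0, 11.0, 9.0, 8.0, 0.0 m³/s.
ΣQ_DR = 41.00 m³/s.
With Δt = 2 h = 7200 s, V = ΣQ_DR · Δt = 41.00 × 7200 = 2.95 × 10^5 m³.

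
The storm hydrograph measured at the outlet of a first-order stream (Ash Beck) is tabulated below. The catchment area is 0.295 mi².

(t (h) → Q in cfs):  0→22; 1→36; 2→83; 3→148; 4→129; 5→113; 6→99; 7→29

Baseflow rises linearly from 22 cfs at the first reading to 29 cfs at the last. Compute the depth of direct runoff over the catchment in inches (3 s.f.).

Direct runoff: 0.00, 13.00, 59.00, 123.00, 103.00, 86.00, 71.00, 0.00 cfs; ΣQ_DR = 455.0 cfs.
V = ΣQ_DR · Δt = 455.0 × 3600 s = 1.638 × 10^6 ft³.
Over A = 0.295 mi², depth = V / A = 2.39 in.

d ≈ 2.39 in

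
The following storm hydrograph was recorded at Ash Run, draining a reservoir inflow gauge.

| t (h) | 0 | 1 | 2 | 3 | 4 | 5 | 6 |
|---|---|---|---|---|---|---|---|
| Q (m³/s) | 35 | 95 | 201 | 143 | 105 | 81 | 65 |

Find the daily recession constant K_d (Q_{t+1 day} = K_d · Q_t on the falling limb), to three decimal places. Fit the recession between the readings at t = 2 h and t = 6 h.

K_d ≈ 0.001

Between t = 2 h and t = 6 h the flow falls from 201 to 65 m³/s over 4×1 h = 4 h.
Per-interval ratio K = (65/201)^(1/4) = 0.7541; K_d = K^(24/1) = 0.001.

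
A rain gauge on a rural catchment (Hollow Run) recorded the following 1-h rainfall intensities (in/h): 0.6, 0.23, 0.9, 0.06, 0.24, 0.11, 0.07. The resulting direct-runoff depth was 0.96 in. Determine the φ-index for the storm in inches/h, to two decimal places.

φ ≈ 0.27 in/h

Only the 2 blocks with intensity above φ contribute runoff: 0.6, 0.9 in/h.
Σ(I−φ)·Δt = d  ⇒  (0.6+0.9 − 2φ)·1 = 0.96
φ = (1.500 − 0.96/1) / 2 = 0.27 in/h.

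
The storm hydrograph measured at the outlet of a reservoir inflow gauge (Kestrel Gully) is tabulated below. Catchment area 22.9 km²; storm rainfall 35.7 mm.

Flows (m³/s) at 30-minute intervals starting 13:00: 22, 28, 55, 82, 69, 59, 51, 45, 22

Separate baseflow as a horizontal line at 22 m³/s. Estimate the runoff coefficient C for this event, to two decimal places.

C ≈ 0.52

ΣQ_DR = 235.0 m³/s; V = ΣQ_DR·Δt = 4.230 × 10^5 m³.
Runoff depth d = V / A = 18.47 mm.
C = d / P = 18.47 / 35.7 = 0.52.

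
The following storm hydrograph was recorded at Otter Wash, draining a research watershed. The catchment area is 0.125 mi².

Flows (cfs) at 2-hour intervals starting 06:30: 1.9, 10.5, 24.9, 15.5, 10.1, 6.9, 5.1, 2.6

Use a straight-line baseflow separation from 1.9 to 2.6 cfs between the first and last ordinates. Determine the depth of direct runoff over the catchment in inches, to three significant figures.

d ≈ 1.48 in

Direct runoff: 0.00, 8.50, 22.80, 13.30, 7.80, 4.50, 2.60, 0.00 cfs; ΣQ_DR = 59.50 cfs.
V = ΣQ_DR · Δt = 59.50 × 7200 s = 4.284 × 10^5 ft³.
Over A = 0.125 mi², depth = V / A = 1.48 in.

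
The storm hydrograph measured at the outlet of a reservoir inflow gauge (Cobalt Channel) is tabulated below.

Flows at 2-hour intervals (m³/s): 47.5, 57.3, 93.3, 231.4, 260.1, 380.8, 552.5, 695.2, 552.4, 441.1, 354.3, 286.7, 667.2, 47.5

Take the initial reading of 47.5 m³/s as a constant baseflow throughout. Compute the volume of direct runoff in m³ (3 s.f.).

Direct-runoff ordinates (Q − Q_b): 0.0, 9.8, 45.8, 183.9, 212.6, 333.3, 505.0, 647.7, 504.9, 393.6, 306.8, 239.2, 619.7, 0.0 m³/s.
ΣQ_DR = 4002 m³/s.
With Δt = 2 h = 7200 s, V = ΣQ_DR · Δt = 4002 × 7200 = 2.88 × 10^7 m³.

V ≈ 2.88 × 10^7 m³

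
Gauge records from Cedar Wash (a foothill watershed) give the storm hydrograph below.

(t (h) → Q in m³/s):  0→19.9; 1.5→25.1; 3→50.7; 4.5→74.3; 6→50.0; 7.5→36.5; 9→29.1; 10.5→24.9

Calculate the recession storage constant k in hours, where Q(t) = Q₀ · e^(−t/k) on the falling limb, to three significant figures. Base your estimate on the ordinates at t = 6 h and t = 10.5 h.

On the falling limb, Q drops from 50.0 to 24.9 m³/s between t = 6 h and t = 10.5 h (Δt = 4.5 h).
k = −Δt / ln(Q₂/Q₁) = −4.5 / ln(24.9/50.0) = 6.45 h.

k ≈ 6.45 h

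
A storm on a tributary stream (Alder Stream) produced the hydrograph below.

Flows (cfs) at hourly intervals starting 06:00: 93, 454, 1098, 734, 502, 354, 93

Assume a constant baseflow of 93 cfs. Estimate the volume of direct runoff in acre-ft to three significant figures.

V ≈ 221 acre-ft

Direct-runoff ordinates (Q − Q_b): 0.0, 361.0, 1005.0, 641.0, 409.0, 261.0, 0.0 cfs.
ΣQ_DR = 2677 cfs.
With Δt = 1 h = 3600 s, V = ΣQ_DR · Δt = 2677 × 3600 = 9.64 × 10^6 ft³ = 221 acre-ft.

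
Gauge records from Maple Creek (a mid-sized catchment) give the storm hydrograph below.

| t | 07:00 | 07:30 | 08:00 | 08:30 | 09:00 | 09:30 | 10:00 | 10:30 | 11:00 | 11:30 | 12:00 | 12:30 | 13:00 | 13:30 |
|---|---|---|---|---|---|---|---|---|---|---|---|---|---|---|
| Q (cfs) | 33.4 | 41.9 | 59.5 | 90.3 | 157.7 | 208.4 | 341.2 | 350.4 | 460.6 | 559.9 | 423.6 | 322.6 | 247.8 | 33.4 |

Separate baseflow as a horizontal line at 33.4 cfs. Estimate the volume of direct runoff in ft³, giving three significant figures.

Direct-runoff ordinates (Q − Q_b): 0.0, 8.5, 26.1, 56.9, 124.3, 175.0, 307.8, 317.0, 427.2, 526.5, 390.2, 289.2, 214.4, 0.0 cfs.
ΣQ_DR = 2863 cfs.
With Δt = 0.5 h = 1800 s, V = ΣQ_DR · Δt = 2863 × 1800 = 5.15 × 10^6 ft³.

V ≈ 5.15 × 10^6 ft³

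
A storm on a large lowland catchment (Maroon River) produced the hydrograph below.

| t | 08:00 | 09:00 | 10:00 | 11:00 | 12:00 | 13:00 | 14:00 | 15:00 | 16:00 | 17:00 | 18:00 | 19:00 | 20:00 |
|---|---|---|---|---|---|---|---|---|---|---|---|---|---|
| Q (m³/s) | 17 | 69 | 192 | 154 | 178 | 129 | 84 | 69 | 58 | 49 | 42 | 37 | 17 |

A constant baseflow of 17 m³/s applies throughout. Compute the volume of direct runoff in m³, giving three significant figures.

V ≈ 3.15 × 10^6 m³

Direct-runoff ordinates (Q − Q_b): 0.0, 52.0, 175.0, 137.0, 161.0, 112.0, 67.0, 52.0, 41.0, 32.0, 25.0, 20.0, 0.0 m³/s.
ΣQ_DR = 874.0 m³/s.
With Δt = 1 h = 3600 s, V = ΣQ_DR · Δt = 874.0 × 3600 = 3.15 × 10^6 m³.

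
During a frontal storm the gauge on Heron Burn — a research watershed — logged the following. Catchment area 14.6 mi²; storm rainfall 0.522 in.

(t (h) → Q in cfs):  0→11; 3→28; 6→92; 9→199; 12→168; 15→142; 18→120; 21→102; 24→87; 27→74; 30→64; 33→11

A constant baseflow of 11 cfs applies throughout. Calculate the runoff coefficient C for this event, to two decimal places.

ΣQ_DR = 966.0 cfs; V = ΣQ_DR·Δt = 1.043 × 10^7 ft³.
Runoff depth d = V / A = 0.3076 in.
C = d / P = 0.3076 / 0.522 = 0.59.

C ≈ 0.59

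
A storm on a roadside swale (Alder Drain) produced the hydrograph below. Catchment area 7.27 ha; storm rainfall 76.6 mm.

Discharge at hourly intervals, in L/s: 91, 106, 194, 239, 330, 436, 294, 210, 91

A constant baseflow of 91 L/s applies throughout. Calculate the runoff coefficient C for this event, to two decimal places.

C ≈ 0.76

ΣQ_DR = 1172 L/s; V = ΣQ_DR·Δt = 4.219 × 10^6 L.
Runoff depth d = V / A = 58.04 mm.
C = d / P = 58.04 / 76.6 = 0.76.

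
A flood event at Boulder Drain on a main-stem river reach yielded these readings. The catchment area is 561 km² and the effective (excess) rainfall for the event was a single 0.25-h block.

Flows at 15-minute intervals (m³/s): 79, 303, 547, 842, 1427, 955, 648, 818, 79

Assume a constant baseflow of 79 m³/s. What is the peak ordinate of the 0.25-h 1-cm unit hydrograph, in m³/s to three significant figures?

Direct runoff: 0.0, 224.0, 468.0, 763.0, 1348.0, 876.0, 569.0, 739.0, 0.0 m³/s; ΣQ_DR = 4987 m³/s, peak = 1348.0 m³/s.
Runoff depth d = ΣQ_DR·Δt / A = 4987 × 900 / (561 km²) = 8.001 mm.
The 1-cm UH is the DRH scaled by (10 mm)/d, so U_p = 1348.0 × 10/8.001 = 1680 m³/s.

U_p ≈ 1680 m³/s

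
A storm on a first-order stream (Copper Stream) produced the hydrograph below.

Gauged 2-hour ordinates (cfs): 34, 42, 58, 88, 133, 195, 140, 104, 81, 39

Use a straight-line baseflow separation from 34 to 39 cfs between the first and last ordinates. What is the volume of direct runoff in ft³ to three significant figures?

V ≈ 3.95 × 10^6 ft³

Direct-runoff ordinates (Q − Q_b): 0.00, 7.44, 22.89, 52.33, 96.78, 158.22, 102.67, 66.11, 42.56, 0.00 cfs.
ΣQ_DR = 549.0 cfs.
With Δt = 2 h = 7200 s, V = ΣQ_DR · Δt = 549.0 × 7200 = 3.95 × 10^6 ft³.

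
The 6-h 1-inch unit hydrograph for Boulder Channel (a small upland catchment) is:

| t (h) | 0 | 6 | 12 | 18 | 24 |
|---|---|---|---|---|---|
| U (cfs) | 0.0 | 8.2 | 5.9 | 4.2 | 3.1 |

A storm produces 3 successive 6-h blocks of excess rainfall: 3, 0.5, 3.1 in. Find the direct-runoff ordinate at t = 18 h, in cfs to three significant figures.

By discrete convolution, Q_j = Σ (P_i / 1 in) · U_{j−i}.
At t = 18 h (j=3): Q = (3/1)·4.2 + (0.5/1)·5.9 + (3.1/1)·8.2 = 41.0 cfs.

Q ≈ 41.0 cfs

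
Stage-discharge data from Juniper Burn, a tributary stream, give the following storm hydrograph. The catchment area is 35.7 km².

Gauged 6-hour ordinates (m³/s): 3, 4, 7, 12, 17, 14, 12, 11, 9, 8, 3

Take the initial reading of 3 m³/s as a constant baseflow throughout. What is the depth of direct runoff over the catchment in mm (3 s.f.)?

Direct runoff: 0.0, 1.0, 4.0, 9.0, 14.0, 11.0, 9.0, 8.0, 6.0, 5.0, 0.0 m³/s; ΣQ_DR = 67.00 m³/s.
V = ΣQ_DR · Δt = 67.00 × 21600 s = 1.447 × 10^6 m³.
Over A = 35.7 km², depth = V / A = 40.5 mm.

d ≈ 40.5 mm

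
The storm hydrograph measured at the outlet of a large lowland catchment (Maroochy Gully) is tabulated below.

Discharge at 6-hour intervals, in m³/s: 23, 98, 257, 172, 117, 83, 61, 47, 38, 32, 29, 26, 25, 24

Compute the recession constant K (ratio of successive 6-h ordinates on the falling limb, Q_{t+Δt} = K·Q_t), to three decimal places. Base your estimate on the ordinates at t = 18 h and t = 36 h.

Using the recession-limb readings at t = 18 h and t = 36 h: Q falls from 172 to 61 m³/s over 3 intervals.
K = (Q₂/Q₁)^(1/3) = (61/172)^(1/3) = 0.708.

K ≈ 0.708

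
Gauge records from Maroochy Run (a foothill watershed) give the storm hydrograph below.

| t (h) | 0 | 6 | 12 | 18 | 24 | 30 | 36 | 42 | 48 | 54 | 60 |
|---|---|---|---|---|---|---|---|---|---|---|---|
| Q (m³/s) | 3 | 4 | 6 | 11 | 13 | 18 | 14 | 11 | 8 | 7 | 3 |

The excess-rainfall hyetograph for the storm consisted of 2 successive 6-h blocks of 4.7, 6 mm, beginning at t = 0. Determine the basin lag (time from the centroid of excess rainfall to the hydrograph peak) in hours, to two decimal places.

Centroid of excess rainfall: t_c = Σ P_i·t̄_i / ΣP_i = 6.3645 h (block centres at 3, 9 h).
Hydrograph peak occurs at t = 30 h, so basin lag t_L = 30 − 6.3645 = 23.64 h.

t_L ≈ 23.64 h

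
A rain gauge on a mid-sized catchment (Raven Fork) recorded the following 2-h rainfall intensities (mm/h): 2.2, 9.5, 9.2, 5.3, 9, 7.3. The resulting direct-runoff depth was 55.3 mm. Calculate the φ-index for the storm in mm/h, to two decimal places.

Only the 5 blocks with intensity above φ contribute runoff: 9.5, 9.2, 5.3, 9, 7.3 mm/h.
Σ(I−φ)·Δt = d  ⇒  (9.5+9.2+5.3+9+7.3 − 5φ)·2 = 55.3
φ = (40.30 − 55.3/2) / 5 = 2.53 mm/h.

φ ≈ 2.53 mm/h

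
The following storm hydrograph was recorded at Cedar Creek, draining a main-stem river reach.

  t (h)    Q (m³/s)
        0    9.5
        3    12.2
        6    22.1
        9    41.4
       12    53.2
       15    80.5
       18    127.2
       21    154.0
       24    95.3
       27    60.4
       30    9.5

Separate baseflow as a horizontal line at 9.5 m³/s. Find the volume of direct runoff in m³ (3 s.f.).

V ≈ 6.06 × 10^6 m³

Direct-runoff ordinates (Q − Q_b): 0.0, 2.7, 12.6, 31.9, 43.7, 71.0, 117.7, 144.5, 85.8, 50.9, 0.0 m³/s.
ΣQ_DR = 560.8 m³/s.
With Δt = 3 h = 10800 s, V = ΣQ_DR · Δt = 560.8 × 10800 = 6.06 × 10^6 m³.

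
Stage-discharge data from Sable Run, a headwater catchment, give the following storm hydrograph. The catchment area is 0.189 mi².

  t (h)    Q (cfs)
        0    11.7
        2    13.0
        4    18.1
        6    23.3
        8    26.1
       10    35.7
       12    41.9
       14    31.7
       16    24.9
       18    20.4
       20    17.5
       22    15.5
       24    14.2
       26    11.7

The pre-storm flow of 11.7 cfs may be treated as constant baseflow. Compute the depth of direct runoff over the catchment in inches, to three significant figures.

d ≈ 2.33 in

Direct runoff: 0.0, 1.3, 6.4, 11.6, 14.4, 24.0, 30.2, 20.0, 13.2, 8.7, 5.8, 3.8, 2.5, 0.0 cfs; ΣQ_DR = 141.9 cfs.
V = ΣQ_DR · Δt = 141.9 × 7200 s = 1.022 × 10^6 ft³.
Over A = 0.189 mi², depth = V / A = 2.33 in.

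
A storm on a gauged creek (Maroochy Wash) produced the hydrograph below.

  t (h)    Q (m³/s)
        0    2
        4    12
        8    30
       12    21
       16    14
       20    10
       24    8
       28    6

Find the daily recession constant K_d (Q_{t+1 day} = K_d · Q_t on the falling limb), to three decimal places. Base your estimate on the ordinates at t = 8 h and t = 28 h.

K_d ≈ 0.145

Between t = 8 h and t = 28 h the flow falls from 30 to 6 m³/s over 5×4 h = 20 h.
Per-interval ratio K = (6/30)^(1/5) = 0.7248; K_d = K^(24/4) = 0.145.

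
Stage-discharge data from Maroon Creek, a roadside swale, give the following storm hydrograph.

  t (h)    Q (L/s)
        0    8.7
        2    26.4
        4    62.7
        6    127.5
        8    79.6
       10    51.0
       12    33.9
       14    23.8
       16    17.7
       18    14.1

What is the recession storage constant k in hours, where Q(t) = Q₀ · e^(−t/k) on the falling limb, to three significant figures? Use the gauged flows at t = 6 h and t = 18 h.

On the falling limb, Q drops from 127.5 to 14.1 L/s between t = 6 h and t = 18 h (Δt = 12 h).
k = −Δt / ln(Q₂/Q₁) = −12 / ln(14.1/127.5) = 5.45 h.

k ≈ 5.45 h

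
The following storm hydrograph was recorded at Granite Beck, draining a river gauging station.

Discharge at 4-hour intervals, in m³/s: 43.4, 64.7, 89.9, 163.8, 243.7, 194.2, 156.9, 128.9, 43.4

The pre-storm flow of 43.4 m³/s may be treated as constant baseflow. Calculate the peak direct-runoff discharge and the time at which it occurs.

Q_p = 200.3 m³/s at t = 16 h

Subtracting baseflow gives direct-runoff ordinates: 0.0, 21.3, 46.5, 120.4, 200.3, 150.8, 113.5, 85.5, 0.0 m³/s.
The maximum is 200.3 m³/s, occurring at the reading for t = 16 h.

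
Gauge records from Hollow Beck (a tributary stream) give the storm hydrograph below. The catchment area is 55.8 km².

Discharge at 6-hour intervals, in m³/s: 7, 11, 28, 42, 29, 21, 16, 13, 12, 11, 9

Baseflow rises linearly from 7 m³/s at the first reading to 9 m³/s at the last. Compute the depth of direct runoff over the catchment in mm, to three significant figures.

Direct runoff: 0.00, 3.80, 20.60, 34.40, 21.20, 13.00, 7.80, 4.60, 3.40, 2.20, 0.00 m³/s; ΣQ_DR = 111.0 m³/s.
V = ΣQ_DR · Δt = 111.0 × 21600 s = 2.398 × 10^6 m³.
Over A = 55.8 km², depth = V / A = 43.0 mm.

d ≈ 43.0 mm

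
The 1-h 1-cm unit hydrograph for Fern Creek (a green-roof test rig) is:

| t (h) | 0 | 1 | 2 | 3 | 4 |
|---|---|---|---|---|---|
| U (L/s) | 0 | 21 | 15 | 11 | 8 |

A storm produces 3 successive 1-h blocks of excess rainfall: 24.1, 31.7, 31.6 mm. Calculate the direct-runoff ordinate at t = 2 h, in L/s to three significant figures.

Q ≈ 103 L/s

By discrete convolution, Q_j = Σ (P_i / 10 mm) · U_{j−i}.
At t = 2 h (j=2): Q = (24.1/10)·15 + (31.7/10)·21 + (31.6/10)·0 = 103 L/s.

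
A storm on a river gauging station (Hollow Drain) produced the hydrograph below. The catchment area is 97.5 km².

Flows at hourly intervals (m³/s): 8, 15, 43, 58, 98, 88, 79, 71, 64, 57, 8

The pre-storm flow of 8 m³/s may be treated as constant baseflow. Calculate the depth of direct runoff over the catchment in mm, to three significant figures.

Direct runoff: 0.0, 7.0, 35.0, 50.0, 90.0, 80.0, 71.0, 63.0, 56.0, 49.0, 0.0 m³/s; ΣQ_DR = 501.0 m³/s.
V = ΣQ_DR · Δt = 501.0 × 3600 s = 1.804 × 10^6 m³.
Over A = 97.5 km², depth = V / A = 18.5 mm.

d ≈ 18.5 mm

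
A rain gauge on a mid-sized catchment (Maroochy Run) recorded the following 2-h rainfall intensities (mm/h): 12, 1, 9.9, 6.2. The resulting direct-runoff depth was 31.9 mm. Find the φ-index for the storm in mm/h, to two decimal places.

φ ≈ 4.05 mm/h

Only the 3 blocks with intensity above φ contribute runoff: 12, 9.9, 6.2 mm/h.
Σ(I−φ)·Δt = d  ⇒  (12+9.9+6.2 − 3φ)·2 = 31.9
φ = (28.10 − 31.9/2) / 3 = 4.05 mm/h.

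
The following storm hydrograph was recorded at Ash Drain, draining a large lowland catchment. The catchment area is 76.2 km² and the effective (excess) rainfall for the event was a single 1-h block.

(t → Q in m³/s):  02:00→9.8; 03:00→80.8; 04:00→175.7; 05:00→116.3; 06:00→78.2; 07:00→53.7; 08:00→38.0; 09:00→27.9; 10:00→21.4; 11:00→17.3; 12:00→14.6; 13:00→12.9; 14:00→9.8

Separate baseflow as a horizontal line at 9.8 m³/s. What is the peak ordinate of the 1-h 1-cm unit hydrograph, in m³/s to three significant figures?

U_p ≈ 66.4 m³/s

Direct runoff: 0.0, 71.0, 165.9, 106.5, 68.4, 43.9, 28.2, 18.1, 11.6, 7.5, 4.8, 3.1, 0.0 m³/s; ΣQ_DR = 529.0 m³/s, peak = 165.9 m³/s.
Runoff depth d = ΣQ_DR·Δt / A = 529.0 × 3600 / (76.2 km²) = 24.99 mm.
The 1-cm UH is the DRH scaled by (10 mm)/d, so U_p = 165.9 × 10/24.99 = 66.4 m³/s.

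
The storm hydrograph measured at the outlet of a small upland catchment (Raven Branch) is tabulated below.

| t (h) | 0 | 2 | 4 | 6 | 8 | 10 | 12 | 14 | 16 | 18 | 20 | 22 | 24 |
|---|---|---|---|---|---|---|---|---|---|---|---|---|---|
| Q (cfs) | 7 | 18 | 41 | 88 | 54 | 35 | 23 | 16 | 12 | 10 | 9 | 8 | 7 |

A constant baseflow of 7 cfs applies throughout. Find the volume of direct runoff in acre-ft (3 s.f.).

Direct-runoff ordinates (Q − Q_b): 0.0, 11.0, 34.0, 81.0, 47.0, 28.0, 16.0, 9.0, 5.0, 3.0, 2.0, 1.0, 0.0 cfs.
ΣQ_DR = 237.0 cfs.
With Δt = 2 h = 7200 s, V = ΣQ_DR · Δt = 237.0 × 7200 = 1.71 × 10^6 ft³ = 39.2 acre-ft.

V ≈ 39.2 acre-ft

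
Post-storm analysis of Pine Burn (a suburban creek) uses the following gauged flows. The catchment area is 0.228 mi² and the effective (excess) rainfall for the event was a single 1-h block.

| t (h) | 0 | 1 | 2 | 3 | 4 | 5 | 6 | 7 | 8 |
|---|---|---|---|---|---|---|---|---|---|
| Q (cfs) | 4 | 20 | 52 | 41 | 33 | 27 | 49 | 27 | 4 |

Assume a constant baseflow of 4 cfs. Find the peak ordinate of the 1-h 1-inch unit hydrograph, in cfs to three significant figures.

U_p ≈ 32.0 cfs

Direct runoff: 0.0, 16.0, 48.0, 37.0, 29.0, 23.0, 45.0, 23.0, 0.0 cfs; ΣQ_DR = 221.0 cfs, peak = 48.0 cfs.
Runoff depth d = ΣQ_DR·Δt / A = 221.0 × 3600 / (0.228 mi²) = 1.502 in.
The 1-inch UH is the DRH scaled by (1 in)/d, so U_p = 48.0 × 1/1.502 = 32.0 cfs.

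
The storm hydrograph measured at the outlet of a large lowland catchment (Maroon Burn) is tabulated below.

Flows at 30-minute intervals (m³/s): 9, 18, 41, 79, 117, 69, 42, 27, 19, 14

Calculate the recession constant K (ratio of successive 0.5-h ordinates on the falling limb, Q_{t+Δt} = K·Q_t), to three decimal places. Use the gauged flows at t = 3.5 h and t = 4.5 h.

K ≈ 0.720

Using the recession-limb readings at t = 3.5 h and t = 4.5 h: Q falls from 27 to 14 m³/s over 2 intervals.
K = (Q₂/Q₁)^(1/2) = (14/27)^(1/2) = 0.720.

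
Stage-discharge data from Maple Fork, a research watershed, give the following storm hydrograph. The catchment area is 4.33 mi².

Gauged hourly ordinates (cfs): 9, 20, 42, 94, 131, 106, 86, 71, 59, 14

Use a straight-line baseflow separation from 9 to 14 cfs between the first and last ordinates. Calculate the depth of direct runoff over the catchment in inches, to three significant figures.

Direct runoff: 0.00, 10.44, 31.89, 83.33, 119.78, 94.22, 73.67, 58.11, 45.56, 0.00 cfs; ΣQ_DR = 517.0 cfs.
V = ΣQ_DR · Δt = 517.0 × 3600 s = 1.861 × 10^6 ft³.
Over A = 4.33 mi², depth = V / A = 0.185 in.

d ≈ 0.185 in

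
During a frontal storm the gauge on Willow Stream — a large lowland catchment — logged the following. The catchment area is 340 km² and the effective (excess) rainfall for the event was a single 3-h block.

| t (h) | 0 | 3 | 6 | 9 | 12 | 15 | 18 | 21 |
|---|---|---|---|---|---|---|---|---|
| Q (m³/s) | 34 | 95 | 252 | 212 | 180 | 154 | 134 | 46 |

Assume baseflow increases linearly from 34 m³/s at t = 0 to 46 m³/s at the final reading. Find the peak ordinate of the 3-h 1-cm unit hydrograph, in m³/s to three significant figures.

U_p ≈ 85.8 m³/s

Direct runoff: 0.00, 59.29, 214.57, 172.86, 139.14, 111.43, 89.71, 0.00 m³/s; ΣQ_DR = 787.0 m³/s, peak = 214.57 m³/s.
Runoff depth d = ΣQ_DR·Δt / A = 787.0 × 10800 / (340 km²) = 25.00 mm.
The 1-cm UH is the DRH scaled by (10 mm)/d, so U_p = 214.57 × 10/25.00 = 85.8 m³/s.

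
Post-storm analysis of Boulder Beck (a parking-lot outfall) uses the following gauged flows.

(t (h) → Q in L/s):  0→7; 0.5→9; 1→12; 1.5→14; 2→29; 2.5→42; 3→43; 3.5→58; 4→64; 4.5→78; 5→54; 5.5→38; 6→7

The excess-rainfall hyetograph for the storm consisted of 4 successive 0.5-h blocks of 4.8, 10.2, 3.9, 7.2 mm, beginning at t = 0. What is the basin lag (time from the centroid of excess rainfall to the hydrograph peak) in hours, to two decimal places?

Centroid of excess rainfall: t_c = Σ P_i·t̄_i / ΣP_i = 1.0086 h (block centres at 0.25, 0.75, 1.25, 1.75 h).
Hydrograph peak occurs at t = 4.5 h, so basin lag t_L = 4.5 − 1.0086 = 3.49 h.

t_L ≈ 3.49 h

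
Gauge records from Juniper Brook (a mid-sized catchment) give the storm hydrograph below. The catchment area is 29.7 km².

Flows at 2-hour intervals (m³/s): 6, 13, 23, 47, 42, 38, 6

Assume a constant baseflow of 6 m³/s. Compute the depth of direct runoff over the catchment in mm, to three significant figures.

d ≈ 32.2 mm

Direct runoff: 0.0, 7.0, 17.0, 41.0, 36.0, 32.0, 0.0 m³/s; ΣQ_DR = 133.0 m³/s.
V = ΣQ_DR · Δt = 133.0 × 7200 s = 9.576 × 10^5 m³.
Over A = 29.7 km², depth = V / A = 32.2 mm.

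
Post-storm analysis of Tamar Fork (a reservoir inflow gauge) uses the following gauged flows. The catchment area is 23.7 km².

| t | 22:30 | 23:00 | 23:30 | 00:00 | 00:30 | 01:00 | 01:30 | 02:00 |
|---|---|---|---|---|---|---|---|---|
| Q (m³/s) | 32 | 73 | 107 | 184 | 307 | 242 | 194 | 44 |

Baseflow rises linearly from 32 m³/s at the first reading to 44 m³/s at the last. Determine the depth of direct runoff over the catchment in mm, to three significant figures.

Direct runoff: 0.00, 39.29, 71.57, 146.86, 268.14, 201.43, 151.71, 0.00 m³/s; ΣQ_DR = 879.0 m³/s.
V = ΣQ_DR · Δt = 879.0 × 1800 s = 1.582 × 10^6 m³.
Over A = 23.7 km², depth = V / A = 66.8 mm.

d ≈ 66.8 mm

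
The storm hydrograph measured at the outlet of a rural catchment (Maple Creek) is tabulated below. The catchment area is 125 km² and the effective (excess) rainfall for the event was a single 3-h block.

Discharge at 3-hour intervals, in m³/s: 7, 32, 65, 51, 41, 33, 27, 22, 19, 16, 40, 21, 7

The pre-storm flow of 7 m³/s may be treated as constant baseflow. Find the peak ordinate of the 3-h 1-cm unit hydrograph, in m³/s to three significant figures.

U_p ≈ 23.1 m³/s

Direct runoff: 0.0, 25.0, 58.0, 44.0, 34.0, 26.0, 20.0, 15.0, 12.0, 9.0, 33.0, 14.0, 0.0 m³/s; ΣQ_DR = 290.0 m³/s, peak = 58.0 m³/s.
Runoff depth d = ΣQ_DR·Δt / A = 290.0 × 10800 / (125 km²) = 25.06 mm.
The 1-cm UH is the DRH scaled by (10 mm)/d, so U_p = 58.0 × 10/25.06 = 23.1 m³/s.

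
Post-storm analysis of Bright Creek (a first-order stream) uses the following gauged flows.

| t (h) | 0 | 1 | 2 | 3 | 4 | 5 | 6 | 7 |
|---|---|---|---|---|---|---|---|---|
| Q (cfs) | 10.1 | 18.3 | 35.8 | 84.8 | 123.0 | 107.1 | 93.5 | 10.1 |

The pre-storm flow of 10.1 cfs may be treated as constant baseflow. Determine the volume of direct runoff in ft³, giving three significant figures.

V ≈ 1.45 × 10^6 ft³

Direct-runoff ordinates (Q − Q_b): 0.0, 8.2, 25.7, 74.7, 112.9, 97.0, 83.4, 0.0 cfs.
ΣQ_DR = 401.9 cfs.
With Δt = 1 h = 3600 s, V = ΣQ_DR · Δt = 401.9 × 3600 = 1.45 × 10^6 ft³.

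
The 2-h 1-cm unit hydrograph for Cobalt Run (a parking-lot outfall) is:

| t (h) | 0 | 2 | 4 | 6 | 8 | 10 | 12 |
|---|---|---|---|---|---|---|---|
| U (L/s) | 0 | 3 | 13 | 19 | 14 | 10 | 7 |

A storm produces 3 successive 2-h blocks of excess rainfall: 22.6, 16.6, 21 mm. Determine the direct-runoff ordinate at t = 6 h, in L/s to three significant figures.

Q ≈ 70.8 L/s

By discrete convolution, Q_j = Σ (P_i / 10 mm) · U_{j−i}.
At t = 6 h (j=3): Q = (22.6/10)·19 + (16.6/10)·13 + (21/10)·3 = 70.8 L/s.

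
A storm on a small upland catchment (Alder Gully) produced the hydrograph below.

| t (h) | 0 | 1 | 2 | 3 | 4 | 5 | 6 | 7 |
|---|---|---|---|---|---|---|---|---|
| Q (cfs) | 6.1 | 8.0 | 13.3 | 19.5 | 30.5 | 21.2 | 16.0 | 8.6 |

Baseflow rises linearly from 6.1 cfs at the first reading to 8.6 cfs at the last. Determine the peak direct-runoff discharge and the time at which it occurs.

Subtracting baseflow gives direct-runoff ordinates: 0.00, 1.54, 6.49, 12.33, 22.97, 13.31, 7.76, 0.00 cfs.
The maximum is 22.97 cfs, occurring at the reading for t = 4 h.

Q_p = 22.97 cfs at t = 4 h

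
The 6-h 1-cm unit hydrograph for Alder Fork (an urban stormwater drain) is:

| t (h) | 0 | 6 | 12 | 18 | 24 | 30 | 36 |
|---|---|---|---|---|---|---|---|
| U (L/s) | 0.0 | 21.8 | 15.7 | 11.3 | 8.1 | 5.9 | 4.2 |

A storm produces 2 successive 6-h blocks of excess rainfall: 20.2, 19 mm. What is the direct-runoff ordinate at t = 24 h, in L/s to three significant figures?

By discrete convolution, Q_j = Σ (P_i / 10 mm) · U_{j−i}.
At t = 24 h (j=4): Q = (20.2/10)·8.1 + (19/10)·11.3 = 37.8 L/s.

Q ≈ 37.8 L/s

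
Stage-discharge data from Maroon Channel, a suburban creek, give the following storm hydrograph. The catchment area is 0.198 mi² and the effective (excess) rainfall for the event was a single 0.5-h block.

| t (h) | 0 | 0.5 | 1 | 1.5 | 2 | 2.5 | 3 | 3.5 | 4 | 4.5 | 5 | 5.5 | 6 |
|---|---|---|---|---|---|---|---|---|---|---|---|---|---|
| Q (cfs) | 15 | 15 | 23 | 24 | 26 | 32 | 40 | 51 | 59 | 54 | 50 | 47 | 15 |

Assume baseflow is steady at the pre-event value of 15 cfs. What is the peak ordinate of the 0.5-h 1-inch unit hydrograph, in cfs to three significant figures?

Direct runoff: 0.0, 0.0, 8.0, 9.0, 11.0, 17.0, 25.0, 36.0, 44.0, 39.0, 35.0, 32.0, 0.0 cfs; ΣQ_DR = 256.0 cfs, peak = 44.0 cfs.
Runoff depth d = ΣQ_DR·Δt / A = 256.0 × 1800 / (0.198 mi²) = 1.002 in.
The 1-inch UH is the DRH scaled by (1 in)/d, so U_p = 44.0 × 1/1.002 = 43.9 cfs.

U_p ≈ 43.9 cfs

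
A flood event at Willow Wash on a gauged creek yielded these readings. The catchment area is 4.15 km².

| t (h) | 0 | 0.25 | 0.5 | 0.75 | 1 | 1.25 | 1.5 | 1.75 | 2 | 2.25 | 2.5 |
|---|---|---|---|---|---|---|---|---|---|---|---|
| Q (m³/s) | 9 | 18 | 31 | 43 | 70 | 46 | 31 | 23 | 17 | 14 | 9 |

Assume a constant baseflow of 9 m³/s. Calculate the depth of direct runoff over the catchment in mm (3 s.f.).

Direct runoff: 0.0, 9.0, 22.0, 34.0, 61.0, 37.0, 22.0, 14.0, 8.0, 5.0, 0.0 m³/s; ΣQ_DR = 212.0 m³/s.
V = ΣQ_DR · Δt = 212.0 × 900 s = 1.908 × 10^5 m³.
Over A = 4.15 km², depth = V / A = 46.0 mm.

d ≈ 46.0 mm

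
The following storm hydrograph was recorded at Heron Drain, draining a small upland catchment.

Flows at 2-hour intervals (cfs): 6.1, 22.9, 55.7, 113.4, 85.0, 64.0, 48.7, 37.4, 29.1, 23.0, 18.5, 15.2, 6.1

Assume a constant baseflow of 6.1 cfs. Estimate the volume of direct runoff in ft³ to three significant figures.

V ≈ 3.21 × 10^6 ft³

Direct-runoff ordinates (Q − Q_b): 0.0, 16.8, 49.6, 107.3, 78.9, 57.9, 42.6, 31.3, 23.0, 16.9, 12.4, 9.1, 0.0 cfs.
ΣQ_DR = 445.8 cfs.
With Δt = 2 h = 7200 s, V = ΣQ_DR · Δt = 445.8 × 7200 = 3.21 × 10^6 ft³.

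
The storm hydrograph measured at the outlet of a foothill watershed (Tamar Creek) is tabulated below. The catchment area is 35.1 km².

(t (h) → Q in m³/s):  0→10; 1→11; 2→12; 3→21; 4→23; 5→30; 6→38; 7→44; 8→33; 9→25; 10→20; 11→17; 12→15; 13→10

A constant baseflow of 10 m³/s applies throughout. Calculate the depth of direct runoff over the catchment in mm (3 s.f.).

d ≈ 17.3 mm

Direct runoff: 0.0, 1.0, 2.0, 11.0, 13.0, 20.0, 28.0, 34.0, 23.0, 15.0, 10.0, 7.0, 5.0, 0.0 m³/s; ΣQ_DR = 169.0 m³/s.
V = ΣQ_DR · Δt = 169.0 × 3600 s = 6.084 × 10^5 m³.
Over A = 35.1 km², depth = V / A = 17.3 mm.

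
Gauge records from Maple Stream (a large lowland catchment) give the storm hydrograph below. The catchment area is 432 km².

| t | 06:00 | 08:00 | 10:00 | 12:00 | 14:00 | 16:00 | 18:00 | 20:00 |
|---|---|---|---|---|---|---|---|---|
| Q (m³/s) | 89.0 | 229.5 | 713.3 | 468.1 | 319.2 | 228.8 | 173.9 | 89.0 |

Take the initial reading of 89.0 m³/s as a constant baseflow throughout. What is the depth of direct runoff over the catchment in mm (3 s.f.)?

d ≈ 26.6 mm

Direct runoff: 0.0, 140.5, 624.3, 379.1, 230.2, 139.8, 84.9, 0.0 m³/s; ΣQ_DR = 1599 m³/s.
V = ΣQ_DR · Δt = 1599 × 7200 s = 1.151 × 10^7 m³.
Over A = 432 km², depth = V / A = 26.6 mm.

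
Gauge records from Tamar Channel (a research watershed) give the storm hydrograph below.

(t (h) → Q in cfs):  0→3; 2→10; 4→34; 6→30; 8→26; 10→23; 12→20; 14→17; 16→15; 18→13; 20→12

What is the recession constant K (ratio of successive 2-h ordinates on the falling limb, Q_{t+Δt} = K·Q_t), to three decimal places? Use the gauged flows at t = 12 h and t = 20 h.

K ≈ 0.880

Using the recession-limb readings at t = 12 h and t = 20 h: Q falls from 20 to 12 cfs over 4 intervals.
K = (Q₂/Q₁)^(1/4) = (12/20)^(1/4) = 0.880.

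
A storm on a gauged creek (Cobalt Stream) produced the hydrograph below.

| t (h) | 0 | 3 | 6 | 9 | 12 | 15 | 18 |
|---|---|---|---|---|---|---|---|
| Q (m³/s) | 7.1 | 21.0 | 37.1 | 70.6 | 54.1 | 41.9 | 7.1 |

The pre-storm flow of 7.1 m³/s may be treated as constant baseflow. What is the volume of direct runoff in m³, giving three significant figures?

Direct-runoff ordinates (Q − Q_b): 0.0, 13.9, 30.0, 63.5, 47.0, 34.8, 0.0 m³/s.
ΣQ_DR = 189.2 m³/s.
With Δt = 3 h = 10800 s, V = ΣQ_DR · Δt = 189.2 × 10800 = 2.04 × 10^6 m³.

V ≈ 2.04 × 10^6 m³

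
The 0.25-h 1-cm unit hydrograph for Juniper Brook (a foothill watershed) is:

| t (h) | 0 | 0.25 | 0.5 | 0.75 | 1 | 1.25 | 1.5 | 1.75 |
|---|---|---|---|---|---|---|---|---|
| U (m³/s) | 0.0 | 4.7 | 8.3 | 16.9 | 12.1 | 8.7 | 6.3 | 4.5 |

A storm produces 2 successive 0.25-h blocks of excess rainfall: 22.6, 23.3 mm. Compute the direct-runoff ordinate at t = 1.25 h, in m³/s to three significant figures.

By discrete convolution, Q_j = Σ (P_i / 10 mm) · U_{j−i}.
At t = 1.25 h (j=5): Q = (22.6/10)·8.7 + (23.3/10)·12.1 = 47.9 m³/s.

Q ≈ 47.9 m³/s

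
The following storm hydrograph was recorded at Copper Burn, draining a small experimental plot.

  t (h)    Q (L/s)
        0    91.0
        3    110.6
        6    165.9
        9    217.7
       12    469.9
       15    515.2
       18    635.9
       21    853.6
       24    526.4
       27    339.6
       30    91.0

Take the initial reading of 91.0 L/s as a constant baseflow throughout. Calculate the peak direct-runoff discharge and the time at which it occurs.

Subtracting baseflow gives direct-runoff ordinates: 0.0, 19.6, 74.9, 126.7, 378.9, 424.2, 544.9, 762.6, 435.4, 248.6, 0.0 L/s.
The maximum is 762.6 L/s, occurring at the reading for t = 21 h.

Q_p = 762.6 L/s at t = 21 h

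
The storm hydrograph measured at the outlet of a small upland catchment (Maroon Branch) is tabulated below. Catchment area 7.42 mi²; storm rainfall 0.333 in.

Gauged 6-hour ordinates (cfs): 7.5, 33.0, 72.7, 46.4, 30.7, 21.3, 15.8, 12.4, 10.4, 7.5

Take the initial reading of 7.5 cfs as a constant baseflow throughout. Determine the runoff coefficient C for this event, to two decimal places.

C ≈ 0.69

ΣQ_DR = 182.7 cfs; V = ΣQ_DR·Δt = 3.946 × 10^6 ft³.
Runoff depth d = V / A = 0.2289 in.
C = d / P = 0.2289 / 0.333 = 0.69.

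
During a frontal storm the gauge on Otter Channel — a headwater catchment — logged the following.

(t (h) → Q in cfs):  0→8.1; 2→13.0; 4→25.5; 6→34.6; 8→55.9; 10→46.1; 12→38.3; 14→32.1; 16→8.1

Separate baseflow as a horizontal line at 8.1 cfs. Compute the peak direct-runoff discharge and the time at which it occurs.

Subtracting baseflow gives direct-runoff ordinates: 0.0, 4.9, 17.4, 26.5, 47.8, 38.0, 30.2, 24.0, 0.0 cfs.
The maximum is 47.8 cfs, occurring at the reading for t = 8 h.

Q_p = 47.8 cfs at t = 8 h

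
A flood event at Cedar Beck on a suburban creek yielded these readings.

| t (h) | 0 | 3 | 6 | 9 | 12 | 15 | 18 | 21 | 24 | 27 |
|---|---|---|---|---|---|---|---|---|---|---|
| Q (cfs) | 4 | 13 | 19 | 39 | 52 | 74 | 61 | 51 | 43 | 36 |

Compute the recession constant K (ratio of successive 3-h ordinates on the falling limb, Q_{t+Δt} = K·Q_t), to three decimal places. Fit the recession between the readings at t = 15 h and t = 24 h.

Using the recession-limb readings at t = 15 h and t = 24 h: Q falls from 74 to 43 cfs over 3 intervals.
K = (Q₂/Q₁)^(1/3) = (43/74)^(1/3) = 0.834.

K ≈ 0.834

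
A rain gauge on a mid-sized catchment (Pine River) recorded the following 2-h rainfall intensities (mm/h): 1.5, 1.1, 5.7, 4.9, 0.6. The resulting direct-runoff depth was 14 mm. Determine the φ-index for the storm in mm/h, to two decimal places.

Only the 2 blocks with intensity above φ contribute runoff: 5.7, 4.9 mm/h.
Σ(I−φ)·Δt = d  ⇒  (5.7+4.9 − 2φ)·2 = 14
φ = (10.60 − 14/2) / 2 = 1.80 mm/h.

φ ≈ 1.80 mm/h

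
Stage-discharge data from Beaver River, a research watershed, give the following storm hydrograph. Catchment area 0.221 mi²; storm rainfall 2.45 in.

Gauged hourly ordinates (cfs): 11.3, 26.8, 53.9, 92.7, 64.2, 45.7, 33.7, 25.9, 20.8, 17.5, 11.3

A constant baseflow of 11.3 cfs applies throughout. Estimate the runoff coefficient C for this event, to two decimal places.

C ≈ 0.80

ΣQ_DR = 279.5 cfs; V = ΣQ_DR·Δt = 1.006 × 10^6 ft³.
Runoff depth d = V / A = 1.960 in.
C = d / P = 1.960 / 2.45 = 0.80.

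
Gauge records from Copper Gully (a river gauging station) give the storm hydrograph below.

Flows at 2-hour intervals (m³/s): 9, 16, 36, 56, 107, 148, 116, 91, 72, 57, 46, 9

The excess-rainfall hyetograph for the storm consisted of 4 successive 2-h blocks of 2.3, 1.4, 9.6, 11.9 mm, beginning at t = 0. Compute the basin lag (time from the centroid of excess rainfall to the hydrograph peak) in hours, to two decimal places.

Centroid of excess rainfall: t_c = Σ P_i·t̄_i / ΣP_i = 5.4683 h (block centres at 1, 3, 5, 7 h).
Hydrograph peak occurs at t = 10 h, so basin lag t_L = 10 − 5.4683 = 4.53 h.

t_L ≈ 4.53 h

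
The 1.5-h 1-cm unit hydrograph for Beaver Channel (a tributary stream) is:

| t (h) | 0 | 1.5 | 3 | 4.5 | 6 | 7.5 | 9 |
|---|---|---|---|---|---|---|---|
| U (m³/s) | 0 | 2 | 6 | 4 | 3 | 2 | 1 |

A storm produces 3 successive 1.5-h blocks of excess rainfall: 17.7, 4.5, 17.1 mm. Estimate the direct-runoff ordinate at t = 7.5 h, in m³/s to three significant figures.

By discrete convolution, Q_j = Σ (P_i / 10 mm) · U_{j−i}.
At t = 7.5 h (j=5): Q = (17.7/10)·2 + (4.5/10)·3 + (17.1/10)·4 = 11.7 m³/s.

Q ≈ 11.7 m³/s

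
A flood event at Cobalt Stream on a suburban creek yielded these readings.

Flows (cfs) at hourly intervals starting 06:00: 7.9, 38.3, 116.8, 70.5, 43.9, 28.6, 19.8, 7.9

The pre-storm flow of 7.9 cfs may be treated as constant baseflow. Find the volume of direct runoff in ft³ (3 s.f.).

V ≈ 9.74 × 10^5 ft³

Direct-runoff ordinates (Q − Q_b): 0.0, 30.4, 108.9, 62.6, 36.0, 20.7, 11.9, 0.0 cfs.
ΣQ_DR = 270.5 cfs.
With Δt = 1 h = 3600 s, V = ΣQ_DR · Δt = 270.5 × 3600 = 9.74 × 10^5 ft³.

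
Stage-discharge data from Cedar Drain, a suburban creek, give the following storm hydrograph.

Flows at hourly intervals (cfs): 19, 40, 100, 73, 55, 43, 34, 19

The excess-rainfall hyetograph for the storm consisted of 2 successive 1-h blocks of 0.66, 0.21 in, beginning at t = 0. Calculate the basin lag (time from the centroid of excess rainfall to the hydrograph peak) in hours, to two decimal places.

Centroid of excess rainfall: t_c = Σ P_i·t̄_i / ΣP_i = 0.7414 h (block centres at 0.5, 1.5 h).
Hydrograph peak occurs at t = 2 h, so basin lag t_L = 2 − 0.7414 = 1.26 h.

t_L ≈ 1.26 h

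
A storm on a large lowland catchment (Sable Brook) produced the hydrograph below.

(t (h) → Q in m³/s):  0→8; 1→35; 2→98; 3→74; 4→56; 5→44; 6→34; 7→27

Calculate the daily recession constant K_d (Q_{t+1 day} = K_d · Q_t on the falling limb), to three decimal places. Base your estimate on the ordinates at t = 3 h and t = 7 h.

K_d ≈ 0.002

Between t = 3 h and t = 7 h the flow falls from 74 to 27 m³/s over 4×1 h = 4 h.
Per-interval ratio K = (27/74)^(1/4) = 0.7772; K_d = K^(24/1) = 0.002.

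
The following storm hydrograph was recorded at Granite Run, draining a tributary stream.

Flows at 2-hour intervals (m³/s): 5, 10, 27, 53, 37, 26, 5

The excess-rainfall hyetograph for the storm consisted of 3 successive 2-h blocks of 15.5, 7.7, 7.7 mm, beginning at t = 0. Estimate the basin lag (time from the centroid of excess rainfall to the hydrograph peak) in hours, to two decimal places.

t_L ≈ 3.50 h

Centroid of excess rainfall: t_c = Σ P_i·t̄_i / ΣP_i = 2.4951 h (block centres at 1, 3, 5 h).
Hydrograph peak occurs at t = 6 h, so basin lag t_L = 6 − 2.4951 = 3.50 h.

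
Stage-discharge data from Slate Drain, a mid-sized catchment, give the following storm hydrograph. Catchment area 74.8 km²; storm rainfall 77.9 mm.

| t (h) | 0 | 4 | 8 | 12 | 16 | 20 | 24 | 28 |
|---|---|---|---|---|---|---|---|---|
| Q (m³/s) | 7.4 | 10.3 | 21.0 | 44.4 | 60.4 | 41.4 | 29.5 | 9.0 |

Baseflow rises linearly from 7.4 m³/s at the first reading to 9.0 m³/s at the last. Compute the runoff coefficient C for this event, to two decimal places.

ΣQ_DR = 157.8 m³/s; V = ΣQ_DR·Δt = 2.272 × 10^6 m³.
Runoff depth d = V / A = 30.38 mm.
C = d / P = 30.38 / 77.9 = 0.39.

C ≈ 0.39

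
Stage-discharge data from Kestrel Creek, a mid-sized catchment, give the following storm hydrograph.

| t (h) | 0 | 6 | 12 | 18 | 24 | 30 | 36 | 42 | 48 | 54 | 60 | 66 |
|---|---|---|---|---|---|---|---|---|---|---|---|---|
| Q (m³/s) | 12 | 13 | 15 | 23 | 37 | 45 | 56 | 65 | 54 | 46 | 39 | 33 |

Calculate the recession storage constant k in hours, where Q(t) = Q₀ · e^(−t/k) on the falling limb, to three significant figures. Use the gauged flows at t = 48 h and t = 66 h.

k ≈ 36.5 h

On the falling limb, Q drops from 54 to 33 m³/s between t = 48 h and t = 66 h (Δt = 18 h).
k = −Δt / ln(Q₂/Q₁) = −18 / ln(33/54) = 36.5 h.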